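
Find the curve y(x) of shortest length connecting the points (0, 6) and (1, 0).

Arc-length functional: J[y] = ∫ sqrt(1 + (y')^2) dx.
Lagrangian L = sqrt(1 + (y')^2) has no explicit y dependence, so ∂L/∂y = 0 and the Euler-Lagrange equation gives
    d/dx( y' / sqrt(1 + (y')^2) ) = 0  ⇒  y' / sqrt(1 + (y')^2) = const.
Hence y' is constant, so y(x) is affine.
Fitting the endpoints (0, 6) and (1, 0):
    slope m = (0 − 6) / (1 − 0) = -6,
    intercept c = 6 − m·0 = 6.
Extremal: y(x) = -6 x + 6.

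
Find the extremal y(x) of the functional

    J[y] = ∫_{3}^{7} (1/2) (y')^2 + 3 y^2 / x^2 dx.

The Lagrangian is L = (1/2) (y')^2 + 3 y^2 / x^2.
Compute ∂L/∂y = 6y/x^2, ∂L/∂y' = y'.
The Euler-Lagrange equation d/dx(∂L/∂y') − ∂L/∂y = 0 reduces to
    y'' − 6/x^2 · y = 0  (x > 0).
Its general solution is
    y(x) = A x^3 + B x^(-2),
with A, B fixed by the endpoint conditions.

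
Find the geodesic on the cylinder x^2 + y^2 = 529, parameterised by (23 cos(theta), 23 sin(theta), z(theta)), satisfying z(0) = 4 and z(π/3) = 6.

Parameterise the cylinder of radius R = 23 as
    r(θ) = (23 cos θ, 23 sin θ, z(θ)).
The arc-length element is
    ds = sqrt(529 + (dz/dθ)^2) dθ,
so the Lagrangian is L = sqrt(529 + z'^2).
L depends on z' only, not on z or θ, so ∂L/∂z = 0 and
    ∂L/∂z' = z' / sqrt(529 + z'^2).
The Euler-Lagrange equation gives
    d/dθ( z' / sqrt(529 + z'^2) ) = 0,
so z' is constant. Integrating once:
    z(θ) = a θ + b,
a helix on the cylinder (a straight line when the cylinder is unrolled). The constants a, b are determined by the endpoint conditions.
With endpoint conditions z(0) = 4 and z(π/3) = 6: from z(0) = b we get b = 4, and a·π/3 + 4 = 6 gives a = 6/π, so
    z(θ) = (6/π) θ + 4.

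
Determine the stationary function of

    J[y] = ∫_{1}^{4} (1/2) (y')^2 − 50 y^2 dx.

The Lagrangian is L = (1/2) (y')^2 − 50 y^2.
Compute ∂L/∂y = -100y, ∂L/∂y' = y'.
The Euler-Lagrange equation d/dx(∂L/∂y') − ∂L/∂y = 0 reduces to
    y'' + 100 y = 0.
Its general solution is
    y(x) = A sin(10x) + B cos(10x),
with A, B fixed by the endpoint conditions.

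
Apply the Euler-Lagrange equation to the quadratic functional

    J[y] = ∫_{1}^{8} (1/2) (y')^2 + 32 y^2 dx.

The Lagrangian is L = (1/2) (y')^2 + 32 y^2.
Compute ∂L/∂y = 64y, ∂L/∂y' = y'.
The Euler-Lagrange equation d/dx(∂L/∂y') − ∂L/∂y = 0 reduces to
    y'' − 64 y = 0.
Its general solution is
    y(x) = A e^(8x) + B e^(−8x),
with A, B fixed by the endpoint conditions.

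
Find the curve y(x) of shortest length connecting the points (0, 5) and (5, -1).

Arc-length functional: J[y] = ∫ sqrt(1 + (y')^2) dx.
Lagrangian L = sqrt(1 + (y')^2) has no explicit y dependence, so ∂L/∂y = 0 and the Euler-Lagrange equation gives
    d/dx( y' / sqrt(1 + (y')^2) ) = 0  ⇒  y' / sqrt(1 + (y')^2) = const.
Hence y' is constant, so y(x) is affine.
Fitting the endpoints (0, 5) and (5, -1):
    slope m = ((-1) − 5) / (5 − 0) = -6/5,
    intercept c = 5 − m·0 = 5.
Extremal: y(x) = (-6/5) x + 5.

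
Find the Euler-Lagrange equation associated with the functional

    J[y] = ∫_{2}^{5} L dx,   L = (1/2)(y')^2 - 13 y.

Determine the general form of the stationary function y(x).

The Lagrangian is L = (1/2)(y')^2 - 13 y.
∂L/∂y = -13.
∂L/∂y' = y'.
The Euler-Lagrange equation d/dx(∂L/∂y') − ∂L/∂y = 0 becomes:
    y'' + 13 = 0
General solution: y(x) = -(13/2) x^2 + A x + B, where A and B are arbitrary constants fixed by the endpoint conditions.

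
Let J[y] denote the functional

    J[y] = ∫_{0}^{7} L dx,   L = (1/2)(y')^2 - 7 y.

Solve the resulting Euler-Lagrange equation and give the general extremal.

The Lagrangian is L = (1/2)(y')^2 - 7 y.
∂L/∂y = -7.
∂L/∂y' = y'.
The Euler-Lagrange equation d/dx(∂L/∂y') − ∂L/∂y = 0 becomes:
    y'' + 7 = 0
General solution: y(x) = -(7/2) x^2 + A x + B, where A and B are arbitrary constants fixed by the endpoint conditions.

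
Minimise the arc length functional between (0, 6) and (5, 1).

Arc-length functional: J[y] = ∫ sqrt(1 + (y')^2) dx.
Lagrangian L = sqrt(1 + (y')^2) has no explicit y dependence, so ∂L/∂y = 0 and the Euler-Lagrange equation gives
    d/dx( y' / sqrt(1 + (y')^2) ) = 0  ⇒  y' / sqrt(1 + (y')^2) = const.
Hence y' is constant, so y(x) is affine.
Fitting the endpoints (0, 6) and (5, 1):
    slope m = (1 − 6) / (5 − 0) = -1,
    intercept c = 6 − m·0 = 6.
Extremal: y(x) = -x + 6.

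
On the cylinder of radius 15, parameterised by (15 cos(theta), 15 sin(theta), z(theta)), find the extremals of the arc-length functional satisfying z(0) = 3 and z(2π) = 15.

Parameterise the cylinder of radius R = 15 as
    r(θ) = (15 cos θ, 15 sin θ, z(θ)).
The arc-length element is
    ds = sqrt(225 + (dz/dθ)^2) dθ,
so the Lagrangian is L = sqrt(225 + z'^2).
L depends on z' only, not on z or θ, so ∂L/∂z = 0 and
    ∂L/∂z' = z' / sqrt(225 + z'^2).
The Euler-Lagrange equation gives
    d/dθ( z' / sqrt(225 + z'^2) ) = 0,
so z' is constant. Integrating once:
    z(θ) = a θ + b,
a helix on the cylinder (a straight line when the cylinder is unrolled). The constants a, b are determined by the endpoint conditions.
With endpoint conditions z(0) = 3 and z(2π) = 15: from z(0) = b we get b = 3, and a·2π + 3 = 15 gives a = 6/π, so
    z(θ) = (6/π) θ + 3.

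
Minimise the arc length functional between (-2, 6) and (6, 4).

Arc-length functional: J[y] = ∫ sqrt(1 + (y')^2) dx.
Lagrangian L = sqrt(1 + (y')^2) has no explicit y dependence, so ∂L/∂y = 0 and the Euler-Lagrange equation gives
    d/dx( y' / sqrt(1 + (y')^2) ) = 0  ⇒  y' / sqrt(1 + (y')^2) = const.
Hence y' is constant, so y(x) is affine.
Fitting the endpoints (-2, 6) and (6, 4):
    slope m = (4 − 6) / (6 − (-2)) = -1/4,
    intercept c = 6 − m·(-2) = 11/2.
Extremal: y(x) = (-1/4) x + 11/2.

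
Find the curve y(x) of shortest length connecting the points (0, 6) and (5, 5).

Arc-length functional: J[y] = ∫ sqrt(1 + (y')^2) dx.
Lagrangian L = sqrt(1 + (y')^2) has no explicit y dependence, so ∂L/∂y = 0 and the Euler-Lagrange equation gives
    d/dx( y' / sqrt(1 + (y')^2) ) = 0  ⇒  y' / sqrt(1 + (y')^2) = const.
Hence y' is constant, so y(x) is affine.
Fitting the endpoints (0, 6) and (5, 5):
    slope m = (5 − 6) / (5 − 0) = -1/5,
    intercept c = 6 − m·0 = 6.
Extremal: y(x) = (-1/5) x + 6.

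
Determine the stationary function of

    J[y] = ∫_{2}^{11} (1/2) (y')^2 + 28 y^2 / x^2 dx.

The Lagrangian is L = (1/2) (y')^2 + 28 y^2 / x^2.
Compute ∂L/∂y = 56y/x^2, ∂L/∂y' = y'.
The Euler-Lagrange equation d/dx(∂L/∂y') − ∂L/∂y = 0 reduces to
    y'' − 56/x^2 · y = 0  (x > 0).
Its general solution is
    y(x) = A x^8 + B x^(-7),
with A, B fixed by the endpoint conditions.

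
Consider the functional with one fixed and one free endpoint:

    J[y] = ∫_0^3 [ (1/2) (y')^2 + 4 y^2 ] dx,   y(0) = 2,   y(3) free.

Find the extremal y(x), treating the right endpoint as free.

The Lagrangian L = (1/2) (y')^2 + 4 y^2 gives
    ∂L/∂y = 8 y,   ∂L/∂y' = y'.
Euler-Lagrange: y'' − 8 y = 0.
With k = sqrt(8), the general solution is
    y(x) = A cosh(sqrt(8) x) + B sinh(sqrt(8) x).
Fixed left endpoint y(0) = 2 ⇒ A = 2.
The right endpoint x = 3 is free, so the natural (transversality) condition is ∂L/∂y' |_{x=3} = 0, i.e. y'(3) = 0.
Compute y'(x) = A k sinh(k x) + B k cosh(k x), so
    y'(3) = A k sinh(k·3) + B k cosh(k·3) = 0
    ⇒ B = −A tanh(k·3) = − 2 tanh(sqrt(8)·3).
Therefore the extremal is
    y(x) = 2 cosh(sqrt(8) x) − 2 tanh(sqrt(8)·3) sinh(sqrt(8) x).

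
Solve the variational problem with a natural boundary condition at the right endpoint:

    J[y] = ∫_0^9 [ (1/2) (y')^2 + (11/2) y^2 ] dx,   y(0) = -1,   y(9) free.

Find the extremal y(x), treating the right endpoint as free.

The Lagrangian L = (1/2) (y')^2 + (11/2) y^2 gives
    ∂L/∂y = 11 y,   ∂L/∂y' = y'.
Euler-Lagrange: y'' − 11 y = 0.
With k = sqrt(11), the general solution is
    y(x) = A cosh(sqrt(11) x) + B sinh(sqrt(11) x).
Fixed left endpoint y(0) = -1 ⇒ A = -1.
The right endpoint x = 9 is free, so the natural (transversality) condition is ∂L/∂y' |_{x=9} = 0, i.e. y'(9) = 0.
Compute y'(x) = A k sinh(k x) + B k cosh(k x), so
    y'(9) = A k sinh(k·9) + B k cosh(k·9) = 0
    ⇒ B = −A tanh(k·9) = tanh(sqrt(11)·9).
Therefore the extremal is
    y(x) = −cosh(sqrt(11) x) + tanh(sqrt(11)·9) sinh(sqrt(11) x).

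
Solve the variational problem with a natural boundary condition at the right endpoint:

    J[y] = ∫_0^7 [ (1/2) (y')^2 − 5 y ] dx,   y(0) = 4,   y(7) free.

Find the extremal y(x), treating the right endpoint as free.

The Lagrangian L = (1/2) (y')^2 − 5 y gives
    ∂L/∂y = −5,   ∂L/∂y' = y'.
Euler-Lagrange: d/dx(y') − (−5) = 0, i.e. y'' + 5 = 0, so
    y(x) = −(5/2) x^2 + C1 x + C2.
Fixed left endpoint y(0) = 4 ⇒ C2 = 4.
The right endpoint x = 7 is free, so the natural (transversality) condition is ∂L/∂y' |_{x=7} = 0, i.e. y'(7) = 0.
Compute y'(x) = −5 x + C1, so y'(7) = −35 + C1 = 0 ⇒ C1 = 35.
Therefore the extremal is
    y(x) = −(5/2) x^2 + 35 x + 4.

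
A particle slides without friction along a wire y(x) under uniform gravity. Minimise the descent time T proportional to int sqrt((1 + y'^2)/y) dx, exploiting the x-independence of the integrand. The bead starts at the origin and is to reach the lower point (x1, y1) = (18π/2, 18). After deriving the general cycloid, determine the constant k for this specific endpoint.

The Lagrangian L = sqrt((1 + y'^2) / y) has no explicit x dependence, so the Beltrami identity applies:
    L − y' ∂L/∂y' = C.
Compute ∂L/∂y' = y' / sqrt(y (1 + y'^2)).
Substitute:
    sqrt((1 + y'^2)/y) − y'·y' / sqrt(y (1 + y'^2))
    = (1 + y'^2) / sqrt(y (1 + y'^2)) − y'^2 / sqrt(y (1 + y'^2))
    = 1 / sqrt(y (1 + y'^2)) = C.
Squaring and rearranging gives the first integral
    y (1 + y'^2) = 1/C^2 =: k   (constant).
Solving this first-order ODE by the substitution
    y = (k/2)(1 − cos θ)
yields the cycloid parameterisation
    x(θ) = (k/2)(θ − sin θ),   y(θ) = (k/2)(1 − cos θ).
The constant k is fixed by the endpoint condition.
Now fit the given lower endpoint (x1, y1) = (18π/2, 18). At the bottom of the first arch (θ = π), the parametric equations give
    y(π) = (k/2)(1 − cos π) = k,
    x(π) = (k/2)(π − sin π) = kπ/2.
Matching y(π) = 18 gives k = 18, consistent with x(π) = 18π/2. Therefore the specific cycloid is
    x(θ) = (18/2)(θ − sin θ),   y(θ) = (18/2)(1 − cos θ).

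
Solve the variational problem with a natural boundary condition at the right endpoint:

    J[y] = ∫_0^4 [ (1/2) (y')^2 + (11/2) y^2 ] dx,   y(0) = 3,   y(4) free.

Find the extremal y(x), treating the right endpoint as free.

The Lagrangian L = (1/2) (y')^2 + (11/2) y^2 gives
    ∂L/∂y = 11 y,   ∂L/∂y' = y'.
Euler-Lagrange: y'' − 11 y = 0.
With k = sqrt(11), the general solution is
    y(x) = A cosh(sqrt(11) x) + B sinh(sqrt(11) x).
Fixed left endpoint y(0) = 3 ⇒ A = 3.
The right endpoint x = 4 is free, so the natural (transversality) condition is ∂L/∂y' |_{x=4} = 0, i.e. y'(4) = 0.
Compute y'(x) = A k sinh(k x) + B k cosh(k x), so
    y'(4) = A k sinh(k·4) + B k cosh(k·4) = 0
    ⇒ B = −A tanh(k·4) = − 3 tanh(sqrt(11)·4).
Therefore the extremal is
    y(x) = 3 cosh(sqrt(11) x) − 3 tanh(sqrt(11)·4) sinh(sqrt(11) x).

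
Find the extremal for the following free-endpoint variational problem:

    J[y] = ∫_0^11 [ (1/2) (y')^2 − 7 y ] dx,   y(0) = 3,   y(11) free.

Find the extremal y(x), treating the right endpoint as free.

The Lagrangian L = (1/2) (y')^2 − 7 y gives
    ∂L/∂y = −7,   ∂L/∂y' = y'.
Euler-Lagrange: d/dx(y') − (−7) = 0, i.e. y'' + 7 = 0, so
    y(x) = −(7/2) x^2 + C1 x + C2.
Fixed left endpoint y(0) = 3 ⇒ C2 = 3.
The right endpoint x = 11 is free, so the natural (transversality) condition is ∂L/∂y' |_{x=11} = 0, i.e. y'(11) = 0.
Compute y'(x) = −7 x + C1, so y'(11) = −77 + C1 = 0 ⇒ C1 = 77.
Therefore the extremal is
    y(x) = −(7/2) x^2 + 77 x + 3.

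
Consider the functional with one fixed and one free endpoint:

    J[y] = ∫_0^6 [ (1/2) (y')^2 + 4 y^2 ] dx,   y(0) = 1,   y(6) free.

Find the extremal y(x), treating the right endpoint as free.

The Lagrangian L = (1/2) (y')^2 + 4 y^2 gives
    ∂L/∂y = 8 y,   ∂L/∂y' = y'.
Euler-Lagrange: y'' − 8 y = 0.
With k = sqrt(8), the general solution is
    y(x) = A cosh(sqrt(8) x) + B sinh(sqrt(8) x).
Fixed left endpoint y(0) = 1 ⇒ A = 1.
The right endpoint x = 6 is free, so the natural (transversality) condition is ∂L/∂y' |_{x=6} = 0, i.e. y'(6) = 0.
Compute y'(x) = A k sinh(k x) + B k cosh(k x), so
    y'(6) = A k sinh(k·6) + B k cosh(k·6) = 0
    ⇒ B = −A tanh(k·6) = − tanh(sqrt(8)·6).
Therefore the extremal is
    y(x) = cosh(sqrt(8) x) − tanh(sqrt(8)·6) sinh(sqrt(8) x).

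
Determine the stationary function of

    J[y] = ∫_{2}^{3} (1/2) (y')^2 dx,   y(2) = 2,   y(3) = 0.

The Lagrangian is L = (1/2) (y')^2.
Compute ∂L/∂y = 0, ∂L/∂y' = y'.
The Euler-Lagrange equation d/dx(∂L/∂y') − ∂L/∂y = 0 reduces to
    y'' = 0.
Its general solution is
    y(x) = A x + B,
with A, B fixed by the endpoint conditions.
Applying the endpoint conditions y(2) = 2 and y(3) = 0: solve A·2 + B = 2 and A·3 + B = 0. Subtracting gives A(3 − 2) = 0 − 2, so A = -2, and B = 2 − A·2 = 6. Therefore
    y(x) = -2 x + 6.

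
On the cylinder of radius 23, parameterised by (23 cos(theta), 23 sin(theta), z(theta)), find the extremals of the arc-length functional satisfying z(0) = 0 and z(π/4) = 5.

Parameterise the cylinder of radius R = 23 as
    r(θ) = (23 cos θ, 23 sin θ, z(θ)).
The arc-length element is
    ds = sqrt(529 + (dz/dθ)^2) dθ,
so the Lagrangian is L = sqrt(529 + z'^2).
L depends on z' only, not on z or θ, so ∂L/∂z = 0 and
    ∂L/∂z' = z' / sqrt(529 + z'^2).
The Euler-Lagrange equation gives
    d/dθ( z' / sqrt(529 + z'^2) ) = 0,
so z' is constant. Integrating once:
    z(θ) = a θ + b,
a helix on the cylinder (a straight line when the cylinder is unrolled). The constants a, b are determined by the endpoint conditions.
With endpoint conditions z(0) = 0 and z(π/4) = 5: from z(0) = b we get b = 0, and a·π/4 + 0 = 5 gives a = 20/π, so
    z(θ) = (20/π) θ.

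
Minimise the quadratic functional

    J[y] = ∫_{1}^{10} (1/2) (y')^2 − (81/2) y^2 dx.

The Lagrangian is L = (1/2) (y')^2 − (81/2) y^2.
Compute ∂L/∂y = -81y, ∂L/∂y' = y'.
The Euler-Lagrange equation d/dx(∂L/∂y') − ∂L/∂y = 0 reduces to
    y'' + 81 y = 0.
Its general solution is
    y(x) = A sin(9x) + B cos(9x),
with A, B fixed by the endpoint conditions.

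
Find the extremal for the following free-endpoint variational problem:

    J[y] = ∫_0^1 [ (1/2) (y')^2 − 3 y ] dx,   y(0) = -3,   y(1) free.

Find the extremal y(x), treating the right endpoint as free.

The Lagrangian L = (1/2) (y')^2 − 3 y gives
    ∂L/∂y = −3,   ∂L/∂y' = y'.
Euler-Lagrange: d/dx(y') − (−3) = 0, i.e. y'' + 3 = 0, so
    y(x) = −(3/2) x^2 + C1 x + C2.
Fixed left endpoint y(0) = -3 ⇒ C2 = -3.
The right endpoint x = 1 is free, so the natural (transversality) condition is ∂L/∂y' |_{x=1} = 0, i.e. y'(1) = 0.
Compute y'(x) = −3 x + C1, so y'(1) = −3 + C1 = 0 ⇒ C1 = 3.
Therefore the extremal is
    y(x) = −(3/2) x^2 + 3 x − 3.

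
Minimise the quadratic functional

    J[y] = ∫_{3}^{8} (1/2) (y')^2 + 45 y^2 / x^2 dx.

The Lagrangian is L = (1/2) (y')^2 + 45 y^2 / x^2.
Compute ∂L/∂y = 90y/x^2, ∂L/∂y' = y'.
The Euler-Lagrange equation d/dx(∂L/∂y') − ∂L/∂y = 0 reduces to
    y'' − 90/x^2 · y = 0  (x > 0).
Its general solution is
    y(x) = A x^10 + B x^(-9),
with A, B fixed by the endpoint conditions.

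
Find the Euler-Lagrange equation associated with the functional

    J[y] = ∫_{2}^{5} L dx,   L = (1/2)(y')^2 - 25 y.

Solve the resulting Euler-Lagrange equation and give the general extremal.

The Lagrangian is L = (1/2)(y')^2 - 25 y.
∂L/∂y = -25.
∂L/∂y' = y'.
The Euler-Lagrange equation d/dx(∂L/∂y') − ∂L/∂y = 0 becomes:
    y'' + 25 = 0
General solution: y(x) = -(25/2) x^2 + A x + B, where A and B are arbitrary constants fixed by the endpoint conditions.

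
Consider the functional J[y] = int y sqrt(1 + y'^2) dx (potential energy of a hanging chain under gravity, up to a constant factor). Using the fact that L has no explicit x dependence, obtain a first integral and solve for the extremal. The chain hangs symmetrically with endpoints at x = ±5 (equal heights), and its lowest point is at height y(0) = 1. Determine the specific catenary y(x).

The Lagrangian L(y, y') = y sqrt(1 + y'^2) has no explicit x dependence, so the Beltrami identity applies:
    L − y' ∂L/∂y' = C.
Compute ∂L/∂y' = y · y' / sqrt(1 + y'^2). Then
    L − y' ∂L/∂y'
    = y sqrt(1 + y'^2) − y · y'^2 / sqrt(1 + y'^2)
    = y (1 + y'^2 − y'^2) / sqrt(1 + y'^2)
    = y / sqrt(1 + y'^2) = C.
Squaring gives y^2 = C^2 (1 + y'^2), i.e.
    y'^2 = y^2 / C^2 − 1.
Separating variables,
    dy / sqrt(y^2 − C^2) = dx / C,
and integrating gives arccosh(y / C) = (x − a)/C, so
    y(x) = C cosh((x − a)/C),
the catenary. The constants C and a are fixed by the two endpoint conditions (and, for the hanging-chain problem, the length constraint selects C).
Now fit the given data. The endpoints x = ±5 are symmetric at equal height, so the catenary is even about its minimum: a = 0 and y(x) = C cosh(x/C). The lowest point is y(0) = C cosh(0) = C, and we are told y(0) = 1, so C = 1. Therefore
    y(x) = cosh(x),
and at the endpoints
    y(±5) = cosh(5).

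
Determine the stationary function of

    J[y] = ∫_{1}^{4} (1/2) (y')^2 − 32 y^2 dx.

The Lagrangian is L = (1/2) (y')^2 − 32 y^2.
Compute ∂L/∂y = -64y, ∂L/∂y' = y'.
The Euler-Lagrange equation d/dx(∂L/∂y') − ∂L/∂y = 0 reduces to
    y'' + 64 y = 0.
Its general solution is
    y(x) = A sin(8x) + B cos(8x),
with A, B fixed by the endpoint conditions.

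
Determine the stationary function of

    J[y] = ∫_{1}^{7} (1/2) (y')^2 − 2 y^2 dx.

The Lagrangian is L = (1/2) (y')^2 − 2 y^2.
Compute ∂L/∂y = -4y, ∂L/∂y' = y'.
The Euler-Lagrange equation d/dx(∂L/∂y') − ∂L/∂y = 0 reduces to
    y'' + 4 y = 0.
Its general solution is
    y(x) = A sin(2x) + B cos(2x),
with A, B fixed by the endpoint conditions.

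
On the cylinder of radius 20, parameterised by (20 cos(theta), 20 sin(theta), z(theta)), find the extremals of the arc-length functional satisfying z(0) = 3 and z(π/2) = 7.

Parameterise the cylinder of radius R = 20 as
    r(θ) = (20 cos θ, 20 sin θ, z(θ)).
The arc-length element is
    ds = sqrt(400 + (dz/dθ)^2) dθ,
so the Lagrangian is L = sqrt(400 + z'^2).
L depends on z' only, not on z or θ, so ∂L/∂z = 0 and
    ∂L/∂z' = z' / sqrt(400 + z'^2).
The Euler-Lagrange equation gives
    d/dθ( z' / sqrt(400 + z'^2) ) = 0,
so z' is constant. Integrating once:
    z(θ) = a θ + b,
a helix on the cylinder (a straight line when the cylinder is unrolled). The constants a, b are determined by the endpoint conditions.
With endpoint conditions z(0) = 3 and z(π/2) = 7: from z(0) = b we get b = 3, and a·π/2 + 3 = 7 gives a = 8/π, so
    z(θ) = (8/π) θ + 3.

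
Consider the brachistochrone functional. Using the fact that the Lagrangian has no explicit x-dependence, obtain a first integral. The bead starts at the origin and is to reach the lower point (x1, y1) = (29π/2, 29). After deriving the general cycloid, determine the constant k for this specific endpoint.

The Lagrangian L = sqrt((1 + y'^2) / y) has no explicit x dependence, so the Beltrami identity applies:
    L − y' ∂L/∂y' = C.
Compute ∂L/∂y' = y' / sqrt(y (1 + y'^2)).
Substitute:
    sqrt((1 + y'^2)/y) − y'·y' / sqrt(y (1 + y'^2))
    = (1 + y'^2) / sqrt(y (1 + y'^2)) − y'^2 / sqrt(y (1 + y'^2))
    = 1 / sqrt(y (1 + y'^2)) = C.
Squaring and rearranging gives the first integral
    y (1 + y'^2) = 1/C^2 =: k   (constant).
Solving this first-order ODE by the substitution
    y = (k/2)(1 − cos θ)
yields the cycloid parameterisation
    x(θ) = (k/2)(θ − sin θ),   y(θ) = (k/2)(1 − cos θ).
The constant k is fixed by the endpoint condition.
Now fit the given lower endpoint (x1, y1) = (29π/2, 29). At the bottom of the first arch (θ = π), the parametric equations give
    y(π) = (k/2)(1 − cos π) = k,
    x(π) = (k/2)(π − sin π) = kπ/2.
Matching y(π) = 29 gives k = 29, consistent with x(π) = 29π/2. Therefore the specific cycloid is
    x(θ) = (29/2)(θ − sin θ),   y(θ) = (29/2)(1 − cos θ).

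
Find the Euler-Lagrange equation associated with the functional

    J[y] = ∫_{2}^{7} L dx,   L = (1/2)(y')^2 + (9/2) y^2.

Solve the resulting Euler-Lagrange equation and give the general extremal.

The Lagrangian is L = (1/2)(y')^2 + (9/2) y^2.
∂L/∂y = 9y.
∂L/∂y' = y'.
The Euler-Lagrange equation d/dx(∂L/∂y') − ∂L/∂y = 0 becomes:
    y'' - 9 y = 0
General solution: y(x) = A e^(3x) + B e^(-3x), where A and B are arbitrary constants fixed by the endpoint conditions.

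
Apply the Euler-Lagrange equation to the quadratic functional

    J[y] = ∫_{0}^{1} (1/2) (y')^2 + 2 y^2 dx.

The Lagrangian is L = (1/2) (y')^2 + 2 y^2.
Compute ∂L/∂y = 4y, ∂L/∂y' = y'.
The Euler-Lagrange equation d/dx(∂L/∂y') − ∂L/∂y = 0 reduces to
    y'' − 4 y = 0.
Its general solution is
    y(x) = A e^(2x) + B e^(−2x),
with A, B fixed by the endpoint conditions.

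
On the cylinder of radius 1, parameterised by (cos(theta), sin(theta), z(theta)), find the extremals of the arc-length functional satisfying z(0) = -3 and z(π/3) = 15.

Parameterise the cylinder of radius R = 1 as
    r(θ) = (cos θ, sin θ, z(θ)).
The arc-length element is
    ds = sqrt(1 + (dz/dθ)^2) dθ,
so the Lagrangian is L = sqrt(1 + z'^2).
L depends on z' only, not on z or θ, so ∂L/∂z = 0 and
    ∂L/∂z' = z' / sqrt(1 + z'^2).
The Euler-Lagrange equation gives
    d/dθ( z' / sqrt(1 + z'^2) ) = 0,
so z' is constant. Integrating once:
    z(θ) = a θ + b,
a helix on the cylinder (a straight line when the cylinder is unrolled). The constants a, b are determined by the endpoint conditions.
With endpoint conditions z(0) = -3 and z(π/3) = 15: from z(0) = b we get b = -3, and a·π/3 + -3 = 15 gives a = 54/π, so
    z(θ) = (54/π) θ − 3.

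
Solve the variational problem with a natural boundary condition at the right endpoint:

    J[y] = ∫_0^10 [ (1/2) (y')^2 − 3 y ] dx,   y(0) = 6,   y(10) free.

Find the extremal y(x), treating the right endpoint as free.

The Lagrangian L = (1/2) (y')^2 − 3 y gives
    ∂L/∂y = −3,   ∂L/∂y' = y'.
Euler-Lagrange: d/dx(y') − (−3) = 0, i.e. y'' + 3 = 0, so
    y(x) = −(3/2) x^2 + C1 x + C2.
Fixed left endpoint y(0) = 6 ⇒ C2 = 6.
The right endpoint x = 10 is free, so the natural (transversality) condition is ∂L/∂y' |_{x=10} = 0, i.e. y'(10) = 0.
Compute y'(x) = −3 x + C1, so y'(10) = −30 + C1 = 0 ⇒ C1 = 30.
Therefore the extremal is
    y(x) = −(3/2) x^2 + 30 x + 6.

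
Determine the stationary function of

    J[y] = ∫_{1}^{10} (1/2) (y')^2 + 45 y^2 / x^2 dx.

The Lagrangian is L = (1/2) (y')^2 + 45 y^2 / x^2.
Compute ∂L/∂y = 90y/x^2, ∂L/∂y' = y'.
The Euler-Lagrange equation d/dx(∂L/∂y') − ∂L/∂y = 0 reduces to
    y'' − 90/x^2 · y = 0  (x > 0).
Its general solution is
    y(x) = A x^10 + B x^(-9),
with A, B fixed by the endpoint conditions.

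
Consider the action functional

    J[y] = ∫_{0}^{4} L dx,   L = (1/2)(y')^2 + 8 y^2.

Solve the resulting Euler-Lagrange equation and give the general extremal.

The Lagrangian is L = (1/2)(y')^2 + 8 y^2.
∂L/∂y = 16y.
∂L/∂y' = y'.
The Euler-Lagrange equation d/dx(∂L/∂y') − ∂L/∂y = 0 becomes:
    y'' - 16 y = 0
General solution: y(x) = A e^(4x) + B e^(-4x), where A and B are arbitrary constants fixed by the endpoint conditions.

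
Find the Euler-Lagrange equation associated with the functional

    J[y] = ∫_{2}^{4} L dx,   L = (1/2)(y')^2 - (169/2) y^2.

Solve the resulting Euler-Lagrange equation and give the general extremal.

The Lagrangian is L = (1/2)(y')^2 - (169/2) y^2.
∂L/∂y = -169y.
∂L/∂y' = y'.
The Euler-Lagrange equation d/dx(∂L/∂y') − ∂L/∂y = 0 becomes:
    y'' + 169 y = 0
General solution: y(x) = A sin(13x) + B cos(13x), where A and B are arbitrary constants fixed by the endpoint conditions.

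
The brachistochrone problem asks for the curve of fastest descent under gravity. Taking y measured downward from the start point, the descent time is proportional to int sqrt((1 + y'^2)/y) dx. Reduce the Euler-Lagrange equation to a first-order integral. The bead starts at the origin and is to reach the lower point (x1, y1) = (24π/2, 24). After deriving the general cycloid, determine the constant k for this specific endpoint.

The Lagrangian L = sqrt((1 + y'^2) / y) has no explicit x dependence, so the Beltrami identity applies:
    L − y' ∂L/∂y' = C.
Compute ∂L/∂y' = y' / sqrt(y (1 + y'^2)).
Substitute:
    sqrt((1 + y'^2)/y) − y'·y' / sqrt(y (1 + y'^2))
    = (1 + y'^2) / sqrt(y (1 + y'^2)) − y'^2 / sqrt(y (1 + y'^2))
    = 1 / sqrt(y (1 + y'^2)) = C.
Squaring and rearranging gives the first integral
    y (1 + y'^2) = 1/C^2 =: k   (constant).
Solving this first-order ODE by the substitution
    y = (k/2)(1 − cos θ)
yields the cycloid parameterisation
    x(θ) = (k/2)(θ − sin θ),   y(θ) = (k/2)(1 − cos θ).
The constant k is fixed by the endpoint condition.
Now fit the given lower endpoint (x1, y1) = (24π/2, 24). At the bottom of the first arch (θ = π), the parametric equations give
    y(π) = (k/2)(1 − cos π) = k,
    x(π) = (k/2)(π − sin π) = kπ/2.
Matching y(π) = 24 gives k = 24, consistent with x(π) = 24π/2. Therefore the specific cycloid is
    x(θ) = (24/2)(θ − sin θ),   y(θ) = (24/2)(1 − cos θ).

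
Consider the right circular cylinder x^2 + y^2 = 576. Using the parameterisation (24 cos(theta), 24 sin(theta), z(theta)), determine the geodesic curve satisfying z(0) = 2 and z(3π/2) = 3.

Parameterise the cylinder of radius R = 24 as
    r(θ) = (24 cos θ, 24 sin θ, z(θ)).
The arc-length element is
    ds = sqrt(576 + (dz/dθ)^2) dθ,
so the Lagrangian is L = sqrt(576 + z'^2).
L depends on z' only, not on z or θ, so ∂L/∂z = 0 and
    ∂L/∂z' = z' / sqrt(576 + z'^2).
The Euler-Lagrange equation gives
    d/dθ( z' / sqrt(576 + z'^2) ) = 0,
so z' is constant. Integrating once:
    z(θ) = a θ + b,
a helix on the cylinder (a straight line when the cylinder is unrolled). The constants a, b are determined by the endpoint conditions.
With endpoint conditions z(0) = 2 and z(3π/2) = 3: from z(0) = b we get b = 2, and a·3π/2 + 2 = 3 gives a = 2/(3π), so
    z(θ) = (2/(3π)) θ + 2.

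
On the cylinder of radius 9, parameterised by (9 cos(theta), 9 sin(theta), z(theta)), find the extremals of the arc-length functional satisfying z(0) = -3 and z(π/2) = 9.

Parameterise the cylinder of radius R = 9 as
    r(θ) = (9 cos θ, 9 sin θ, z(θ)).
The arc-length element is
    ds = sqrt(81 + (dz/dθ)^2) dθ,
so the Lagrangian is L = sqrt(81 + z'^2).
L depends on z' only, not on z or θ, so ∂L/∂z = 0 and
    ∂L/∂z' = z' / sqrt(81 + z'^2).
The Euler-Lagrange equation gives
    d/dθ( z' / sqrt(81 + z'^2) ) = 0,
so z' is constant. Integrating once:
    z(θ) = a θ + b,
a helix on the cylinder (a straight line when the cylinder is unrolled). The constants a, b are determined by the endpoint conditions.
With endpoint conditions z(0) = -3 and z(π/2) = 9: from z(0) = b we get b = -3, and a·π/2 + -3 = 9 gives a = 24/π, so
    z(θ) = (24/π) θ − 3.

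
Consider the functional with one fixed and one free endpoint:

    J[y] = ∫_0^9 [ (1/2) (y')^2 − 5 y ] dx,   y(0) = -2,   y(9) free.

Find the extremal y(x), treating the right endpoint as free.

The Lagrangian L = (1/2) (y')^2 − 5 y gives
    ∂L/∂y = −5,   ∂L/∂y' = y'.
Euler-Lagrange: d/dx(y') − (−5) = 0, i.e. y'' + 5 = 0, so
    y(x) = −(5/2) x^2 + C1 x + C2.
Fixed left endpoint y(0) = -2 ⇒ C2 = -2.
The right endpoint x = 9 is free, so the natural (transversality) condition is ∂L/∂y' |_{x=9} = 0, i.e. y'(9) = 0.
Compute y'(x) = −5 x + C1, so y'(9) = −45 + C1 = 0 ⇒ C1 = 45.
Therefore the extremal is
    y(x) = −(5/2) x^2 + 45 x − 2.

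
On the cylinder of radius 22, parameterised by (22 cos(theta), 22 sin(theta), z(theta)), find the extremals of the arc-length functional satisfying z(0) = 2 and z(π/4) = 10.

Parameterise the cylinder of radius R = 22 as
    r(θ) = (22 cos θ, 22 sin θ, z(θ)).
The arc-length element is
    ds = sqrt(484 + (dz/dθ)^2) dθ,
so the Lagrangian is L = sqrt(484 + z'^2).
L depends on z' only, not on z or θ, so ∂L/∂z = 0 and
    ∂L/∂z' = z' / sqrt(484 + z'^2).
The Euler-Lagrange equation gives
    d/dθ( z' / sqrt(484 + z'^2) ) = 0,
so z' is constant. Integrating once:
    z(θ) = a θ + b,
a helix on the cylinder (a straight line when the cylinder is unrolled). The constants a, b are determined by the endpoint conditions.
With endpoint conditions z(0) = 2 and z(π/4) = 10: from z(0) = b we get b = 2, and a·π/4 + 2 = 10 gives a = 32/π, so
    z(θ) = (32/π) θ + 2.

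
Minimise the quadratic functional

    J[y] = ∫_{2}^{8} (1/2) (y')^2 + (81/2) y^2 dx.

The Lagrangian is L = (1/2) (y')^2 + (81/2) y^2.
Compute ∂L/∂y = 81y, ∂L/∂y' = y'.
The Euler-Lagrange equation d/dx(∂L/∂y') − ∂L/∂y = 0 reduces to
    y'' − 81 y = 0.
Its general solution is
    y(x) = A e^(9x) + B e^(−9x),
with A, B fixed by the endpoint conditions.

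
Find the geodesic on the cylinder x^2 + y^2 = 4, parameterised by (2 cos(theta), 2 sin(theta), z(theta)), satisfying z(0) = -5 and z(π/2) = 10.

Parameterise the cylinder of radius R = 2 as
    r(θ) = (2 cos θ, 2 sin θ, z(θ)).
The arc-length element is
    ds = sqrt(4 + (dz/dθ)^2) dθ,
so the Lagrangian is L = sqrt(4 + z'^2).
L depends on z' only, not on z or θ, so ∂L/∂z = 0 and
    ∂L/∂z' = z' / sqrt(4 + z'^2).
The Euler-Lagrange equation gives
    d/dθ( z' / sqrt(4 + z'^2) ) = 0,
so z' is constant. Integrating once:
    z(θ) = a θ + b,
a helix on the cylinder (a straight line when the cylinder is unrolled). The constants a, b are determined by the endpoint conditions.
With endpoint conditions z(0) = -5 and z(π/2) = 10: from z(0) = b we get b = -5, and a·π/2 + -5 = 10 gives a = 30/π, so
    z(θ) = (30/π) θ − 5.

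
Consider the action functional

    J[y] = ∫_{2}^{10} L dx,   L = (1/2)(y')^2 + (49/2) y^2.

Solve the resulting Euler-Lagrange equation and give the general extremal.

The Lagrangian is L = (1/2)(y')^2 + (49/2) y^2.
∂L/∂y = 49y.
∂L/∂y' = y'.
The Euler-Lagrange equation d/dx(∂L/∂y') − ∂L/∂y = 0 becomes:
    y'' - 49 y = 0
General solution: y(x) = A e^(7x) + B e^(-7x), where A and B are arbitrary constants fixed by the endpoint conditions.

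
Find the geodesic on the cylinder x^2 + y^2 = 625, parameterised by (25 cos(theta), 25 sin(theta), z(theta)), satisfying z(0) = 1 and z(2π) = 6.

Parameterise the cylinder of radius R = 25 as
    r(θ) = (25 cos θ, 25 sin θ, z(θ)).
The arc-length element is
    ds = sqrt(625 + (dz/dθ)^2) dθ,
so the Lagrangian is L = sqrt(625 + z'^2).
L depends on z' only, not on z or θ, so ∂L/∂z = 0 and
    ∂L/∂z' = z' / sqrt(625 + z'^2).
The Euler-Lagrange equation gives
    d/dθ( z' / sqrt(625 + z'^2) ) = 0,
so z' is constant. Integrating once:
    z(θ) = a θ + b,
a helix on the cylinder (a straight line when the cylinder is unrolled). The constants a, b are determined by the endpoint conditions.
With endpoint conditions z(0) = 1 and z(2π) = 6: from z(0) = b we get b = 1, and a·2π + 1 = 6 gives a = 5/(2π), so
    z(θ) = (5/(2π)) θ + 1.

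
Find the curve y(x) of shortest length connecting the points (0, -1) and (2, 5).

Arc-length functional: J[y] = ∫ sqrt(1 + (y')^2) dx.
Lagrangian L = sqrt(1 + (y')^2) has no explicit y dependence, so ∂L/∂y = 0 and the Euler-Lagrange equation gives
    d/dx( y' / sqrt(1 + (y')^2) ) = 0  ⇒  y' / sqrt(1 + (y')^2) = const.
Hence y' is constant, so y(x) is affine.
Fitting the endpoints (0, -1) and (2, 5):
    slope m = (5 − (-1)) / (2 − 0) = 3,
    intercept c = (-1) − m·0 = -1.
Extremal: y(x) = 3 x - 1.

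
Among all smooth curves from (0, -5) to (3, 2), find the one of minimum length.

Arc-length functional: J[y] = ∫ sqrt(1 + (y')^2) dx.
Lagrangian L = sqrt(1 + (y')^2) has no explicit y dependence, so ∂L/∂y = 0 and the Euler-Lagrange equation gives
    d/dx( y' / sqrt(1 + (y')^2) ) = 0  ⇒  y' / sqrt(1 + (y')^2) = const.
Hence y' is constant, so y(x) is affine.
Fitting the endpoints (0, -5) and (3, 2):
    slope m = (2 − (-5)) / (3 − 0) = 7/3,
    intercept c = (-5) − m·0 = -5.
Extremal: y(x) = (7/3) x - 5.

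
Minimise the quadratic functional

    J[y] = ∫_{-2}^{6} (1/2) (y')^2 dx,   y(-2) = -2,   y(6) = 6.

The Lagrangian is L = (1/2) (y')^2.
Compute ∂L/∂y = 0, ∂L/∂y' = y'.
The Euler-Lagrange equation d/dx(∂L/∂y') − ∂L/∂y = 0 reduces to
    y'' = 0.
Its general solution is
    y(x) = A x + B,
with A, B fixed by the endpoint conditions.
Applying the endpoint conditions y(-2) = -2 and y(6) = 6: solve A·-2 + B = -2 and A·6 + B = 6. Subtracting gives A(6 − -2) = 6 − -2, so A = 1, and B = -2 − A·-2 = 0. Therefore
    y(x) = x.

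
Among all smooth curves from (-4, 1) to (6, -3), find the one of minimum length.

Arc-length functional: J[y] = ∫ sqrt(1 + (y')^2) dx.
Lagrangian L = sqrt(1 + (y')^2) has no explicit y dependence, so ∂L/∂y = 0 and the Euler-Lagrange equation gives
    d/dx( y' / sqrt(1 + (y')^2) ) = 0  ⇒  y' / sqrt(1 + (y')^2) = const.
Hence y' is constant, so y(x) is affine.
Fitting the endpoints (-4, 1) and (6, -3):
    slope m = ((-3) − 1) / (6 − (-4)) = -2/5,
    intercept c = 1 − m·(-4) = -3/5.
Extremal: y(x) = (-2/5) x - 3/5.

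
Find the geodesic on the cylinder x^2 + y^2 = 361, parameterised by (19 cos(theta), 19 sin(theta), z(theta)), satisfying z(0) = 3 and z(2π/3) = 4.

Parameterise the cylinder of radius R = 19 as
    r(θ) = (19 cos θ, 19 sin θ, z(θ)).
The arc-length element is
    ds = sqrt(361 + (dz/dθ)^2) dθ,
so the Lagrangian is L = sqrt(361 + z'^2).
L depends on z' only, not on z or θ, so ∂L/∂z = 0 and
    ∂L/∂z' = z' / sqrt(361 + z'^2).
The Euler-Lagrange equation gives
    d/dθ( z' / sqrt(361 + z'^2) ) = 0,
so z' is constant. Integrating once:
    z(θ) = a θ + b,
a helix on the cylinder (a straight line when the cylinder is unrolled). The constants a, b are determined by the endpoint conditions.
With endpoint conditions z(0) = 3 and z(2π/3) = 4: from z(0) = b we get b = 3, and a·2π/3 + 3 = 4 gives a = 3/(2π), so
    z(θ) = (3/(2π)) θ + 3.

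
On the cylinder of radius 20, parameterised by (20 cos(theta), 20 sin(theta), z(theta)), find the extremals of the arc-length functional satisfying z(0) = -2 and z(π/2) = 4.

Parameterise the cylinder of radius R = 20 as
    r(θ) = (20 cos θ, 20 sin θ, z(θ)).
The arc-length element is
    ds = sqrt(400 + (dz/dθ)^2) dθ,
so the Lagrangian is L = sqrt(400 + z'^2).
L depends on z' only, not on z or θ, so ∂L/∂z = 0 and
    ∂L/∂z' = z' / sqrt(400 + z'^2).
The Euler-Lagrange equation gives
    d/dθ( z' / sqrt(400 + z'^2) ) = 0,
so z' is constant. Integrating once:
    z(θ) = a θ + b,
a helix on the cylinder (a straight line when the cylinder is unrolled). The constants a, b are determined by the endpoint conditions.
With endpoint conditions z(0) = -2 and z(π/2) = 4: from z(0) = b we get b = -2, and a·π/2 + -2 = 4 gives a = 12/π, so
    z(θ) = (12/π) θ − 2.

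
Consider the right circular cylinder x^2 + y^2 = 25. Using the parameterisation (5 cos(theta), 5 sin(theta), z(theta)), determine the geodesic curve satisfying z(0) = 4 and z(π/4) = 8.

Parameterise the cylinder of radius R = 5 as
    r(θ) = (5 cos θ, 5 sin θ, z(θ)).
The arc-length element is
    ds = sqrt(25 + (dz/dθ)^2) dθ,
so the Lagrangian is L = sqrt(25 + z'^2).
L depends on z' only, not on z or θ, so ∂L/∂z = 0 and
    ∂L/∂z' = z' / sqrt(25 + z'^2).
The Euler-Lagrange equation gives
    d/dθ( z' / sqrt(25 + z'^2) ) = 0,
so z' is constant. Integrating once:
    z(θ) = a θ + b,
a helix on the cylinder (a straight line when the cylinder is unrolled). The constants a, b are determined by the endpoint conditions.
With endpoint conditions z(0) = 4 and z(π/4) = 8: from z(0) = b we get b = 4, and a·π/4 + 4 = 8 gives a = 16/π, so
    z(θ) = (16/π) θ + 4.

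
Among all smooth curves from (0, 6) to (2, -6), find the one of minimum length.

Arc-length functional: J[y] = ∫ sqrt(1 + (y')^2) dx.
Lagrangian L = sqrt(1 + (y')^2) has no explicit y dependence, so ∂L/∂y = 0 and the Euler-Lagrange equation gives
    d/dx( y' / sqrt(1 + (y')^2) ) = 0  ⇒  y' / sqrt(1 + (y')^2) = const.
Hence y' is constant, so y(x) is affine.
Fitting the endpoints (0, 6) and (2, -6):
    slope m = ((-6) − 6) / (2 − 0) = -6,
    intercept c = 6 − m·0 = 6.
Extremal: y(x) = -6 x + 6.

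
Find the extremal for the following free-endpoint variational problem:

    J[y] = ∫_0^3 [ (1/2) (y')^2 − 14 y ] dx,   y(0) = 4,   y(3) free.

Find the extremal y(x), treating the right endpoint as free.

The Lagrangian L = (1/2) (y')^2 − 14 y gives
    ∂L/∂y = −14,   ∂L/∂y' = y'.
Euler-Lagrange: d/dx(y') − (−14) = 0, i.e. y'' + 14 = 0, so
    y(x) = −(14/2) x^2 + C1 x + C2.
Fixed left endpoint y(0) = 4 ⇒ C2 = 4.
The right endpoint x = 3 is free, so the natural (transversality) condition is ∂L/∂y' |_{x=3} = 0, i.e. y'(3) = 0.
Compute y'(x) = −14 x + C1, so y'(3) = −42 + C1 = 0 ⇒ C1 = 42.
Therefore the extremal is
    y(x) = −7 x^2 + 42 x + 4.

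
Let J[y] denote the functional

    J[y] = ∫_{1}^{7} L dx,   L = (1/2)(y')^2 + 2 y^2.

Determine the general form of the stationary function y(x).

The Lagrangian is L = (1/2)(y')^2 + 2 y^2.
∂L/∂y = 4y.
∂L/∂y' = y'.
The Euler-Lagrange equation d/dx(∂L/∂y') − ∂L/∂y = 0 becomes:
    y'' - 4 y = 0
General solution: y(x) = A e^(2x) + B e^(-2x), where A and B are arbitrary constants fixed by the endpoint conditions.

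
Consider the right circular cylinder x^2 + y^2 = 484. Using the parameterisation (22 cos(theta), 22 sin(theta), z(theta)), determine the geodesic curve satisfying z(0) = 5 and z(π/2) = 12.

Parameterise the cylinder of radius R = 22 as
    r(θ) = (22 cos θ, 22 sin θ, z(θ)).
The arc-length element is
    ds = sqrt(484 + (dz/dθ)^2) dθ,
so the Lagrangian is L = sqrt(484 + z'^2).
L depends on z' only, not on z or θ, so ∂L/∂z = 0 and
    ∂L/∂z' = z' / sqrt(484 + z'^2).
The Euler-Lagrange equation gives
    d/dθ( z' / sqrt(484 + z'^2) ) = 0,
so z' is constant. Integrating once:
    z(θ) = a θ + b,
a helix on the cylinder (a straight line when the cylinder is unrolled). The constants a, b are determined by the endpoint conditions.
With endpoint conditions z(0) = 5 and z(π/2) = 12: from z(0) = b we get b = 5, and a·π/2 + 5 = 12 gives a = 14/π, so
    z(θ) = (14/π) θ + 5.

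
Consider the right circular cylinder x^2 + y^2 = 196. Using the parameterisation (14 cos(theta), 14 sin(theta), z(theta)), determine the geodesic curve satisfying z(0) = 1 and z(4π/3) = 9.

Parameterise the cylinder of radius R = 14 as
    r(θ) = (14 cos θ, 14 sin θ, z(θ)).
The arc-length element is
    ds = sqrt(196 + (dz/dθ)^2) dθ,
so the Lagrangian is L = sqrt(196 + z'^2).
L depends on z' only, not on z or θ, so ∂L/∂z = 0 and
    ∂L/∂z' = z' / sqrt(196 + z'^2).
The Euler-Lagrange equation gives
    d/dθ( z' / sqrt(196 + z'^2) ) = 0,
so z' is constant. Integrating once:
    z(θ) = a θ + b,
a helix on the cylinder (a straight line when the cylinder is unrolled). The constants a, b are determined by the endpoint conditions.
With endpoint conditions z(0) = 1 and z(4π/3) = 9: from z(0) = b we get b = 1, and a·4π/3 + 1 = 9 gives a = 6/π, so
    z(θ) = (6/π) θ + 1.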